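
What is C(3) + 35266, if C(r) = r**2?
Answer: 35275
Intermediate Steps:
C(3) + 35266 = 3**2 + 35266 = 9 + 35266 = 35275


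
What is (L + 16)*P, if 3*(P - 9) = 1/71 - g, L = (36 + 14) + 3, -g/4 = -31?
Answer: -158378/71 ≈ -2230.7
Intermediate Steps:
g = 124 (g = -4*(-31) = 124)
L = 53 (L = 50 + 3 = 53)
P = -6886/213 (P = 9 + (1/71 - 1*124)/3 = 9 + (1/71 - 124)/3 = 9 + (⅓)*(-8803/71) = 9 - 8803/213 = -6886/213 ≈ -32.329)
(L + 16)*P = (53 + 16)*(-6886/213) = 69*(-6886/213) = -158378/71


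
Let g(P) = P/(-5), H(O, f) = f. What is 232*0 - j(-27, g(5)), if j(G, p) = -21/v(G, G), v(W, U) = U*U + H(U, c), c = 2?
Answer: 21/731 ≈ 0.028728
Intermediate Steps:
g(P) = -P/5 (g(P) = P*(-⅕) = -P/5)
v(W, U) = 2 + U² (v(W, U) = U*U + 2 = U² + 2 = 2 + U²)
j(G, p) = -21/(2 + G²)
232*0 - j(-27, g(5)) = 232*0 - (-21)/(2 + (-27)²) = 0 - (-21)/(2 + 729) = 0 - (-21)/731 = 0 - 1*(-21/731) = 0 + 21/731 = 21/731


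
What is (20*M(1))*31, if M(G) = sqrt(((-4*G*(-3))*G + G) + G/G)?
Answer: 620*sqrt(14) ≈ 2319.8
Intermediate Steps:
M(G) = sqrt(1 + G + 12*G**2) (M(G) = sqrt(((12*G)*G + G) + 1) = sqrt((12*G**2 + G) + 1) = sqrt((G + 12*G**2) + 1) = sqrt(1 + G + 12*G**2))
(20*M(1))*31 = (20*sqrt(1 + 1 + 12*1**2))*31 = (20*sqrt(1 + 1 + 12*1))*31 = (20*sqrt(1 + 1 + 12))*31 = (20*sqrt(14))*31 = 620*sqrt(14)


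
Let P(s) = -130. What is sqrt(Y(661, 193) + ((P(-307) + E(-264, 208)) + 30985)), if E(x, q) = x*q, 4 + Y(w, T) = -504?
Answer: 17*I*sqrt(85) ≈ 156.73*I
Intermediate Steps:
Y(w, T) = -508 (Y(w, T) = -4 - 504 = -508)
E(x, q) = q*x
sqrt(Y(661, 193) + ((P(-307) + E(-264, 208)) + 30985)) = sqrt(-508 + ((-130 + 208*(-264)) + 30985)) = sqrt(-508 + ((-130 - 54912) + 30985)) = sqrt(-508 + (-55042 + 30985)) = sqrt(-508 - 24057) = sqrt(-24565) = 17*I*sqrt(85)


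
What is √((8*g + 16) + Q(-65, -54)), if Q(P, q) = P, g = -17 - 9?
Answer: I*√257 ≈ 16.031*I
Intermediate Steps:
g = -26
√((8*g + 16) + Q(-65, -54)) = √((8*(-26) + 16) - 65) = √((-208 + 16) - 65) = √(-192 - 65) = √(-257) = I*√257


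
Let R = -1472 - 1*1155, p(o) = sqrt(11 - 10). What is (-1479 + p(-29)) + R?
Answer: -4105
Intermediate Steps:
p(o) = 1 (p(o) = sqrt(1) = 1)
R = -2627 (R = -1472 - 1155 = -2627)
(-1479 + p(-29)) + R = (-1479 + 1) - 2627 = -1478 - 2627 = -4105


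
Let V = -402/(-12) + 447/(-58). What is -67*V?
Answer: -50116/29 ≈ -1728.1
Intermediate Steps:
V = 748/29 (V = -402*(-1/12) + 447*(-1/58) = 67/2 - 447/58 = 748/29 ≈ 25.793)
-67*V = -67*748/29 = -50116/29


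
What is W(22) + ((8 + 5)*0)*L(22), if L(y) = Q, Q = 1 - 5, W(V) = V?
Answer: 22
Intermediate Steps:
Q = -4
L(y) = -4
W(22) + ((8 + 5)*0)*L(22) = 22 + ((8 + 5)*0)*(-4) = 22 + (13*0)*(-4) = 22 + 0*(-4) = 22 + 0 = 22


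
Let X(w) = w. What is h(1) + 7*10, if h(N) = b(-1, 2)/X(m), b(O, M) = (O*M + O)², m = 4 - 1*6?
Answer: 131/2 ≈ 65.500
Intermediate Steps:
m = -2 (m = 4 - 6 = -2)
b(O, M) = (O + M*O)² (b(O, M) = (M*O + O)² = (O + M*O)²)
h(N) = -9/2 (h(N) = ((-1)²*(1 + 2)²)/(-2) = (1*3²)*(-½) = (1*9)*(-½) = 9*(-½) = -9/2)
h(1) + 7*10 = -9/2 + 7*10 = -9/2 + 70 = 131/2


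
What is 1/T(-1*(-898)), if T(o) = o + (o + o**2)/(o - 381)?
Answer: 517/1271568 ≈ 0.00040658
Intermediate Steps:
T(o) = o + (o + o**2)/(-381 + o)
1/T(-1*(-898)) = 1/(2*(-1*(-898))*(-190 - 1*(-898))/(-381 - 1*(-898))) = 1/(2*898*(-190 + 898)/(-381 + 898)) = 1/(2*898*708/517) = 1/(2*898*(1/517)*708) = 1/(1271568/517) = 517/1271568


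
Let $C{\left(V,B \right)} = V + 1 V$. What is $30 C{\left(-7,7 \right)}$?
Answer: $-420$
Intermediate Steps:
$C{\left(V,B \right)} = 2 V$ ($C{\left(V,B \right)} = V + V = 2 V$)
$30 C{\left(-7,7 \right)} = 30 \cdot 2 \left(-7\right) = 30 \left(-14\right) = -420$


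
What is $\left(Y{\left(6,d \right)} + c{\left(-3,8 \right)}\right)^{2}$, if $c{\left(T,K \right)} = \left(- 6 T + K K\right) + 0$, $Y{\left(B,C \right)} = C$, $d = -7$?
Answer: $5625$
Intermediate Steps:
$c{\left(T,K \right)} = K^{2} - 6 T$ ($c{\left(T,K \right)} = \left(- 6 T + K^{2}\right) + 0 = \left(K^{2} - 6 T\right) + 0 = K^{2} - 6 T$)
$\left(Y{\left(6,d \right)} + c{\left(-3,8 \right)}\right)^{2} = \left(-7 - \left(-18 - 8^{2}\right)\right)^{2} = \left(-7 + \left(64 + 18\right)\right)^{2} = \left(-7 + 82\right)^{2} = 75^{2} = 5625$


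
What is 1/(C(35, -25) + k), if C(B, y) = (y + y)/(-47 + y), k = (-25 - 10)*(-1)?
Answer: 36/1285 ≈ 0.028016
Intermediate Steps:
k = 35 (k = -35*(-1) = 35)
C(B, y) = 2*y/(-47 + y) (C(B, y) = (2*y)/(-47 + y) = 2*y/(-47 + y))
1/(C(35, -25) + k) = 1/(2*(-25)/(-47 - 25) + 35) = 1/(2*(-25)/(-72) + 35) = 1/(2*(-25)*(-1/72) + 35) = 1/(25/36 + 35) = 1/(1285/36) = 36/1285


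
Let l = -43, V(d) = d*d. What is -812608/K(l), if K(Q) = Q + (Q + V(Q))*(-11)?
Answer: 812608/19909 ≈ 40.816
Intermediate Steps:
V(d) = d²
K(Q) = -11*Q² - 10*Q (K(Q) = Q + (Q + Q²)*(-11) = Q + (-11*Q - 11*Q²) = -11*Q² - 10*Q)
-812608/K(l) = -812608*(-1/(43*(-10 - 11*(-43)))) = -812608*(-1/(43*(-10 + 473))) = -812608/((-43*463)) = -812608/(-19909) = -812608*(-1/19909) = 812608/19909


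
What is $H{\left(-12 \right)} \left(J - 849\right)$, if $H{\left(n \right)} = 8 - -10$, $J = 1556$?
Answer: $12726$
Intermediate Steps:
$H{\left(n \right)} = 18$ ($H{\left(n \right)} = 8 + 10 = 18$)
$H{\left(-12 \right)} \left(J - 849\right) = 18 \left(1556 - 849\right) = 18 \cdot 707 = 12726$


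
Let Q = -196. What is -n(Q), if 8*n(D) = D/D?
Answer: -⅛ ≈ -0.12500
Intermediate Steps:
n(D) = ⅛ (n(D) = (D/D)/8 = (⅛)*1 = ⅛)
-n(Q) = -1*⅛ = -⅛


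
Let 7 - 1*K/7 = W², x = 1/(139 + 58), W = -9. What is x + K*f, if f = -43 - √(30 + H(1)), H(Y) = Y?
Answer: 4387979/197 + 518*√31 ≈ 25158.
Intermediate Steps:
x = 1/197 ≈ 0.0050761
K = -518 (K = 49 - 7*(-9)² = 49 - 7*81 = 49 - 567 = -518)
f = -43 - √31 (f = -43 - √(30 + 1) = -43 - √31 ≈ -48.568)
x + K*f = 1/197 - 518*(-43 - √31) = 1/197 + (22274 + 518*√31) = 4387979/197 + 518*√31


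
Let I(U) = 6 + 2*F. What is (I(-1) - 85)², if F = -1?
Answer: 6561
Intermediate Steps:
I(U) = 4 (I(U) = 6 + 2*(-1) = 6 - 2 = 4)
(I(-1) - 85)² = (4 - 85)² = (-81)² = 6561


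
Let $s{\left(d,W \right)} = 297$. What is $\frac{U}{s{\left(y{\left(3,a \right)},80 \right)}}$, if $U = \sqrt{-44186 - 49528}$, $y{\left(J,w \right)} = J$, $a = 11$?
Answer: $\frac{i \sqrt{93714}}{297} \approx 1.0307 i$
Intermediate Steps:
$U = i \sqrt{93714}$ ($U = \sqrt{-93714} = i \sqrt{93714} \approx 306.13 i$)
$\frac{U}{s{\left(y{\left(3,a \right)},80 \right)}} = \frac{i \sqrt{93714}}{297}$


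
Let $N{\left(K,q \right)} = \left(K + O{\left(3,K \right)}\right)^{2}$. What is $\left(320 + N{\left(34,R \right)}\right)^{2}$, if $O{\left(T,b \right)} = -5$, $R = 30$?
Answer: $1347921$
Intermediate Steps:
$N{\left(K,q \right)} = \left(-5 + K\right)^{2}$ ($N{\left(K,q \right)} = \left(K - 5\right)^{2} = \left(-5 + K\right)^{2}$)
$\left(320 + N{\left(34,R \right)}\right)^{2} = \left(320 + \left(-5 + 34\right)^{2}\right)^{2} = \left(320 + 29^{2}\right)^{2} = \left(320 + 841\right)^{2} = 1161^{2} = 1347921$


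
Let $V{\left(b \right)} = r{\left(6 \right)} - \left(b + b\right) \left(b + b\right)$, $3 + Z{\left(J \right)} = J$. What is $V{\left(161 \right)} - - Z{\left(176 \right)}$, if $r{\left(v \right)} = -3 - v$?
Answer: $-103520$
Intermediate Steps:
$Z{\left(J \right)} = -3 + J$
$V{\left(b \right)} = -9 - 4 b^{2}$ ($V{\left(b \right)} = \left(-3 - 6\right) - \left(b + b\right) \left(b + b\right) = \left(-3 - 6\right) - 2 b 2 b = -9 - 4 b^{2}$)
$V{\left(161 \right)} - - Z{\left(176 \right)} = \left(-9 - 4 \cdot 161^{2}\right) - - (-3 + 176) = \left(-9 - 103684\right) - \left(-1\right) 173 = \left(-9 - 103684\right) - -173 = -103693 + 173 = -103520$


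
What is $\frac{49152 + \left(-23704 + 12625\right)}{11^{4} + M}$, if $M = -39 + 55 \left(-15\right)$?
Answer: $\frac{38073}{13777} \approx 2.7635$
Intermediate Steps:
$M = -864$ ($M = -39 - 825 = -864$)
$\frac{49152 + \left(-23704 + 12625\right)}{11^{4} + M} = \frac{49152 + \left(-23704 + 12625\right)}{11^{4} - 864} = \frac{49152 - 11079}{14641 - 864} = \frac{38073}{13777}$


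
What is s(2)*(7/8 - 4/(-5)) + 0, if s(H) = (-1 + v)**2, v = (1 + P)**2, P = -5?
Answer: 3015/8 ≈ 376.88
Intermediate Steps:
v = 16 (v = (1 - 5)**2 = (-4)**2 = 16)
s(H) = 225 (s(H) = (-1 + 16)**2 = 15**2 = 225)
s(2)*(7/8 - 4/(-5)) + 0 = 225*(7/8 - 4/(-5)) + 0 = 225*(7*(1/8) - 4*(-1/5)) + 0 = 225*(7/8 + 4/5) + 0 = 225*(67/40) + 0 = 3015/8 + 0 = 3015/8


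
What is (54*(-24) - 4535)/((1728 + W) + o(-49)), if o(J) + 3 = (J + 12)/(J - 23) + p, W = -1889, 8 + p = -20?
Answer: 24696/811 ≈ 30.451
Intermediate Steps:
p = -28 (p = -8 - 20 = -28)
o(J) = -31 + (12 + J)/(-23 + J) (o(J) = -3 + ((J + 12)/(J - 23) - 28) = -3 + ((12 + J)/(-23 + J) - 28) = -3 + (-28 + (12 + J)/(-23 + J)) = -31 + (12 + J)/(-23 + J))
(54*(-24) - 4535)/((1728 + W) + o(-49)) = (54*(-24) - 4535)/((1728 - 1889) + 5*(145 - 6*(-49))/(-23 - 49)) = (-1296 - 4535)/(-161 + 5*(145 + 294)/(-72)) = -5831/(-161 + 5*(-1/72)*439) = -5831/(-161 - 2195/72) = -5831/(-13787/72) = -5831*(-72/13787) = 24696/811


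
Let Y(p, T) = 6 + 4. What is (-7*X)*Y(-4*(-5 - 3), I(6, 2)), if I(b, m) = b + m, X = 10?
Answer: -700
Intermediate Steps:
Y(p, T) = 10
(-7*X)*Y(-4*(-5 - 3), I(6, 2)) = -7*10*10 = -70*10 = -700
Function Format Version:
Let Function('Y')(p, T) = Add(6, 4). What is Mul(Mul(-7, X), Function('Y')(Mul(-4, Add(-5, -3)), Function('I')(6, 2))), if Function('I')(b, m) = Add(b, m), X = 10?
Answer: -700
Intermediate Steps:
Function('Y')(p, T) = 10
Mul(Mul(-7, X), Function('Y')(Mul(-4, Add(-5, -3)), Function('I')(6, 2))) = Mul(Mul(-7, 10), 10) = Mul(-70, 10) = -700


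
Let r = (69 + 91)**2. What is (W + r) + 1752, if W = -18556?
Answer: 8796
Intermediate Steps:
r = 25600 (r = 160**2 = 25600)
(W + r) + 1752 = (-18556 + 25600) + 1752 = 7044 + 1752 = 8796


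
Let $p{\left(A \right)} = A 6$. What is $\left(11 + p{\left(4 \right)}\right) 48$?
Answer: $1680$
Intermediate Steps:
$p{\left(A \right)} = 6 A$
$\left(11 + p{\left(4 \right)}\right) 48 = \left(11 + 6 \cdot 4\right) 48 = \left(11 + 24\right) 48 = 35 \cdot 48 = 1680$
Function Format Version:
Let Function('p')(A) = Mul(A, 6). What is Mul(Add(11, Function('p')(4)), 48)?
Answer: 1680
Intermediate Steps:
Function('p')(A) = Mul(6, A)
Mul(Add(11, Function('p')(4)), 48) = Mul(Add(11, Mul(6, 4)), 48) = Mul(Add(11, 24), 48) = Mul(35, 48) = 1680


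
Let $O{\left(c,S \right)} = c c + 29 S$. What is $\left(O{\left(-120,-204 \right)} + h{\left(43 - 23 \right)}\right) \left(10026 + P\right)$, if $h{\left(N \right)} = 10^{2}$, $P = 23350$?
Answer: $286499584$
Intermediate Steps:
$h{\left(N \right)} = 100$
$O{\left(c,S \right)} = c^{2} + 29 S$
$\left(O{\left(-120,-204 \right)} + h{\left(43 - 23 \right)}\right) \left(10026 + P\right) = \left(\left(\left(-120\right)^{2} + 29 \left(-204\right)\right) + 100\right) \left(10026 + 23350\right) = \left(\left(14400 - 5916\right) + 100\right) 33376 = \left(8484 + 100\right) 33376 = 8584 \cdot 33376 = 286499584$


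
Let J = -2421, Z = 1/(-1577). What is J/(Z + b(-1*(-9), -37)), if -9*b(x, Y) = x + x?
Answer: 3817917/3155 ≈ 1210.1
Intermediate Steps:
b(x, Y) = -2*x/9 (b(x, Y) = -(x + x)/9 = -2*x/9)
Z = -1/1577 ≈ -0.00063412
J/(Z + b(-1*(-9), -37)) = -2421/(-1/1577 - (-2)*(-9)/9) = -2421/(-1/1577 - 2/9*9) = -2421/(-1/1577 - 2) = -2421/(-3155/1577) = -1577/3155*(-2421) = 3817917/3155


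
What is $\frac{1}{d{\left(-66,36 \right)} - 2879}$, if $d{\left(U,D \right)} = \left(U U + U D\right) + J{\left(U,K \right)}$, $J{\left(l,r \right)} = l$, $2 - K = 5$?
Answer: $- \frac{1}{965} \approx -0.0010363$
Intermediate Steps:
$K = -3$ ($K = 2 - 5 = -3$)
$d{\left(U,D \right)} = U + U^{2} + D U$ ($d{\left(U,D \right)} = \left(U U + U D\right) + U = \left(U^{2} + D U\right) + U = U + U^{2} + D U$)
$\frac{1}{d{\left(-66,36 \right)} - 2879} = \frac{1}{- 66 \left(1 + 36 - 66\right) - 2879} = \frac{1}{\left(-66\right) \left(-29\right) - 2879} = \frac{1}{1914 - 2879} = \frac{1}{-965} = - \frac{1}{965}$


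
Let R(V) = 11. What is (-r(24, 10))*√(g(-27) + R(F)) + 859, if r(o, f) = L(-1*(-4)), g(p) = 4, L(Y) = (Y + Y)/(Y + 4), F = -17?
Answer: 859 - √15 ≈ 855.13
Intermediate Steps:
L(Y) = 2*Y/(4 + Y) (L(Y) = (2*Y)/(4 + Y) = 2*Y/(4 + Y))
r(o, f) = 1 (r(o, f) = 2*(-1*(-4))/(4 - 1*(-4)) = 2*4/(4 + 4) = 2*4/8 = 2*4*(⅛) = 1)
(-r(24, 10))*√(g(-27) + R(F)) + 859 = (-1*1)*√(4 + 11) + 859 = -√15 + 859 = 859 - √15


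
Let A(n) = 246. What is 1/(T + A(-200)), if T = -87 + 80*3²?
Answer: 1/879 ≈ 0.0011377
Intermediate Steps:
T = 633 (T = -87 + 80*9 = -87 + 720 = 633)
1/(T + A(-200)) = 1/(633 + 246) = 1/879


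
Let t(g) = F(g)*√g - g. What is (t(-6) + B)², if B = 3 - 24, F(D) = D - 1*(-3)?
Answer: 171 + 90*I*√6 ≈ 171.0 + 220.45*I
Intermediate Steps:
F(D) = 3 + D (F(D) = D + 3 = 3 + D)
B = -21
t(g) = -g + √g*(3 + g) (t(g) = (3 + g)*√g - g = √g*(3 + g) - g = -g + √g*(3 + g))
(t(-6) + B)² = ((-1*(-6) + √(-6)*(3 - 6)) - 21)² = ((6 + (I*√6)*(-3)) - 21)² = ((6 - 3*I*√6) - 21)² = (-15 - 3*I*√6)²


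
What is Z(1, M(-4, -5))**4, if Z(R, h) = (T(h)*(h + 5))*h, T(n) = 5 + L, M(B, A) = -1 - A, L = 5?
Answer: 16796160000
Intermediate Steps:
T(n) = 10 (T(n) = 5 + 5 = 10)
Z(R, h) = h*(50 + 10*h) (Z(R, h) = (10*(h + 5))*h = (10*(5 + h))*h = (50 + 10*h)*h = h*(50 + 10*h))
Z(1, M(-4, -5))**4 = (10*(-1 - 1*(-5))*(5 + (-1 - 1*(-5))))**4 = (10*(-1 + 5)*(5 + (-1 + 5)))**4 = (10*4*(5 + 4))**4 = (10*4*9)**4 = 360**4 = 16796160000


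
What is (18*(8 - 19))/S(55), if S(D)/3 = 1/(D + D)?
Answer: -7260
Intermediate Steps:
S(D) = 3/(2*D) (S(D) = 3/(D + D) = 3/((2*D)) = 3*(1/(2*D)) = 3/(2*D))
(18*(8 - 19))/S(55) = (18*(8 - 19))/(((3/2)/55)) = (18*(-11))/(((3/2)*(1/55))) = -198/3/110 = -198*110/3 = -7260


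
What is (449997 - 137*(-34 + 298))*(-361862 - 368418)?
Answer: -302211042120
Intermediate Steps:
(449997 - 137*(-34 + 298))*(-361862 - 368418) = (449997 - 137*264)*(-730280) = (449997 - 36168)*(-730280) = 413829*(-730280) = -302211042120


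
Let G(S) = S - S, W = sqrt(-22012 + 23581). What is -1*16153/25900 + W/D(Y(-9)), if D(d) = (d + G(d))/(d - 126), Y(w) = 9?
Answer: -16153/25900 - 13*sqrt(1569) ≈ -515.56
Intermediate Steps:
W = sqrt(1569) ≈ 39.611
G(S) = 0
D(d) = d/(-126 + d) (D(d) = (d + 0)/(d - 126) = d/(-126 + d))
-1*16153/25900 + W/D(Y(-9)) = -1*16153/25900 + sqrt(1569)/((9/(-126 + 9))) = -16153*1/25900 + sqrt(1569)/((9/(-117))) = -16153/25900 + sqrt(1569)/((9*(-1/117))) = -16153/25900 + sqrt(1569)/(-1/13) = -16153/25900 + sqrt(1569)*(-13) = -16153/25900 - 13*sqrt(1569)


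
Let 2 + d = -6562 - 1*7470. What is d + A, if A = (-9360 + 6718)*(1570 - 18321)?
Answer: 44242108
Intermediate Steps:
A = 44256142 (A = -2642*(-16751) = 44256142)
d = -14034 (d = -2 + (-6562 - 1*7470) = -2 + (-6562 - 7470) = -2 - 14032 = -14034)
d + A = -14034 + 44256142 = 44242108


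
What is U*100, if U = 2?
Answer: 200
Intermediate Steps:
U*100 = 2*100 = 200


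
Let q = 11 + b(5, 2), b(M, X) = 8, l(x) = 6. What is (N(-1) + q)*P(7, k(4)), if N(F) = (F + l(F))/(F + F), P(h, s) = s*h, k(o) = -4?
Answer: -462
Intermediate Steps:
P(h, s) = h*s
N(F) = (6 + F)/(2*F) (N(F) = (F + 6)/(F + F) = (6 + F)/((2*F)) = (6 + F)*(1/(2*F)) = (6 + F)/(2*F))
q = 19 (q = 11 + 8 = 19)
(N(-1) + q)*P(7, k(4)) = ((1/2)*(6 - 1)/(-1) + 19)*(7*(-4)) = ((1/2)*(-1)*5 + 19)*(-28) = (-5/2 + 19)*(-28) = (33/2)*(-28) = -462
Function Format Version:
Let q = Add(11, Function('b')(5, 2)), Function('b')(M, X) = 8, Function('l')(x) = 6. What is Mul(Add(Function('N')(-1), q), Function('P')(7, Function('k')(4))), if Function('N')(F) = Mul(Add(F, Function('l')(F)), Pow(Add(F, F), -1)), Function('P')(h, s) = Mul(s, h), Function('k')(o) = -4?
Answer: -462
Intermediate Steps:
Function('P')(h, s) = Mul(h, s)
Function('N')(F) = Mul(Rational(1, 2), Pow(F, -1), Add(6, F)) (Function('N')(F) = Mul(Add(F, 6), Pow(Add(F, F), -1)) = Mul(Add(6, F), Pow(Mul(2, F), -1)) = Mul(Add(6, F), Mul(Rational(1, 2), Pow(F, -1))) = Mul(Rational(1, 2), Pow(F, -1), Add(6, F)))
q = 19 (q = Add(11, 8) = 19)
Mul(Add(Function('N')(-1), q), Function('P')(7, Function('k')(4))) = Mul(Add(Mul(Rational(1, 2), Pow(-1, -1), Add(6, -1)), 19), Mul(7, -4)) = Mul(Add(Mul(Rational(1, 2), -1, 5), 19), -28) = Mul(Add(Rational(-5, 2), 19), -28) = Mul(Rational(33, 2), -28) = -462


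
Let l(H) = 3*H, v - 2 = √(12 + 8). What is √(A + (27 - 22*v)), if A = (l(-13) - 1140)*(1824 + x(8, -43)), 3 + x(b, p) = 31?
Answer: √(-2183525 - 44*√5) ≈ 1477.7*I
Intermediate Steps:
x(b, p) = 28 (x(b, p) = -3 + 31 = 28)
v = 2 + 2*√5 (v = 2 + √(12 + 8) = 2 + √20 = 2 + 2*√5 ≈ 6.4721)
A = -2183508 (A = (3*(-13) - 1140)*(1824 + 28) = (-39 - 1140)*1852 = -1179*1852 = -2183508)
√(A + (27 - 22*v)) = √(-2183508 + (27 - 22*(2 + 2*√5))) = √(-2183508 + (27 + (-44 - 44*√5))) = √(-2183508 + (-17 - 44*√5)) = √(-2183525 - 44*√5)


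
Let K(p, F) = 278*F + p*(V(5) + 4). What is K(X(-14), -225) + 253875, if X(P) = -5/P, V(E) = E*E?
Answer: 2678695/14 ≈ 1.9134e+5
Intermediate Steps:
V(E) = E²
K(p, F) = 29*p + 278*F (K(p, F) = 278*F + p*(5² + 4) = 278*F + p*(25 + 4) = 278*F + p*29 = 278*F + 29*p = 29*p + 278*F)
K(X(-14), -225) + 253875 = (29*(-5/(-14)) + 278*(-225)) + 253875 = (29*(-5*(-1/14)) - 62550) + 253875 = (29*(5/14) - 62550) + 253875 = (145/14 - 62550) + 253875 = -875555/14 + 253875 = 2678695/14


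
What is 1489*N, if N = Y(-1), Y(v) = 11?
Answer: 16379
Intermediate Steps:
N = 11
1489*N = 1489*11 = 16379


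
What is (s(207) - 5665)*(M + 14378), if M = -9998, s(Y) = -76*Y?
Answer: -93718860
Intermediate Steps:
(s(207) - 5665)*(M + 14378) = (-76*207 - 5665)*(-9998 + 14378) = (-15732 - 5665)*4380 = -21397*4380 = -93718860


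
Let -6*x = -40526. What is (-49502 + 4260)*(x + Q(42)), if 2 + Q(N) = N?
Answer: -922167686/3 ≈ -3.0739e+8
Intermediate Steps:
x = 20263/3 (x = -⅙*(-40526) = 20263/3 ≈ 6754.3)
Q(N) = -2 + N
(-49502 + 4260)*(x + Q(42)) = (-49502 + 4260)*(20263/3 + (-2 + 42)) = -45242*(20263/3 + 40) = -45242*20383/3 = -922167686/3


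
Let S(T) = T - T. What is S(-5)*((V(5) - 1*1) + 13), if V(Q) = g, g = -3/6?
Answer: 0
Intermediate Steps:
g = -1/2 (g = -3*1/6 = -1/2 ≈ -0.50000)
V(Q) = -1/2
S(T) = 0
S(-5)*((V(5) - 1*1) + 13) = 0*((-1/2 - 1*1) + 13) = 0*((-1/2 - 1) + 13) = 0*(-3/2 + 13) = 0*(23/2) = 0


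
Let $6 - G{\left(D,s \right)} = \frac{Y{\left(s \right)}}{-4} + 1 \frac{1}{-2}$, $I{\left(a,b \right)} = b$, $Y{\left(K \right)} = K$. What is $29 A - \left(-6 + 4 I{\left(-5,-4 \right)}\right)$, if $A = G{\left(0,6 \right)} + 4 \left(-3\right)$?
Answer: $-94$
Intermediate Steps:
$G{\left(D,s \right)} = \frac{13}{2} + \frac{s}{4}$ ($G{\left(D,s \right)} = 6 - \left(\frac{s}{-4} + 1 \frac{1}{-2}\right) = 6 - \left(s \left(- \frac{1}{4}\right) + 1 \left(- \frac{1}{2}\right)\right) = 6 - \left(- \frac{s}{4} - \frac{1}{2}\right) = 6 - \left(- \frac{1}{2} - \frac{s}{4}\right) = 6 + \left(\frac{1}{2} + \frac{s}{4}\right) = \frac{13}{2} + \frac{s}{4}$)
$A = -4$ ($A = \left(\frac{13}{2} + \frac{1}{4} \cdot 6\right) + 4 \left(-3\right) = \left(\frac{13}{2} + \frac{3}{2}\right) - 12 = 8 - 12 = -4$)
$29 A - \left(-6 + 4 I{\left(-5,-4 \right)}\right) = 29 \left(-4\right) + \left(6 - -16\right) = -116 + \left(6 + 16\right) = -116 + 22 = -94$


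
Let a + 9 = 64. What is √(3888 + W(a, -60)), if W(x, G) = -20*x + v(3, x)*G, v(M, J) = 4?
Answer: 14*√13 ≈ 50.478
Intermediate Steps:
a = 55 (a = -9 + 64 = 55)
W(x, G) = -20*x + 4*G
√(3888 + W(a, -60)) = √(3888 + (-20*55 + 4*(-60))) = √(3888 + (-1100 - 240)) = √(3888 - 1340) = √2548 = 14*√13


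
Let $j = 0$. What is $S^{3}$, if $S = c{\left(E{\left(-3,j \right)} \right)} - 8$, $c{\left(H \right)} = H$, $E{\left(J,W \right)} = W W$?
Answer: $-512$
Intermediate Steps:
$E{\left(J,W \right)} = W^{2}$
$S = -8$ ($S = 0^{2} - 8 = 0 - 8 = -8$)
$S^{3} = \left(-8\right)^{3} = -512$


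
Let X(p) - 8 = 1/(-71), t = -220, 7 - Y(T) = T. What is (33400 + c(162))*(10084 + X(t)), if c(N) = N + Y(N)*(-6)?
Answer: 24714587252/71 ≈ 3.4809e+8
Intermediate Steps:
Y(T) = 7 - T
X(p) = 567/71 (X(p) = 8 + 1/(-71) = 8 - 1/71 = 567/71)
c(N) = -42 + 7*N (c(N) = N + (7 - N)*(-6) = N + (-42 + 6*N) = -42 + 7*N)
(33400 + c(162))*(10084 + X(t)) = (33400 + (-42 + 7*162))*(10084 + 567/71) = (33400 + (-42 + 1134))*(716531/71) = (33400 + 1092)*(716531/71) = 34492*(716531/71) = 24714587252/71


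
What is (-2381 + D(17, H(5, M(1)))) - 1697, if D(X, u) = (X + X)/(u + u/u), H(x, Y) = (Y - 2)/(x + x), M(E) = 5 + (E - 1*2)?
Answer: -12149/3 ≈ -4049.7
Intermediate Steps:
M(E) = 3 + E (M(E) = 5 + (E - 2) = 5 + (-2 + E) = 3 + E)
H(x, Y) = (-2 + Y)/(2*x) (H(x, Y) = (-2 + Y)/((2*x)) = (-2 + Y)*(1/(2*x)) = (-2 + Y)/(2*x))
D(X, u) = 2*X/(1 + u) (D(X, u) = (2*X)/(u + 1) = (2*X)/(1 + u) = 2*X/(1 + u))
(-2381 + D(17, H(5, M(1)))) - 1697 = (-2381 + 2*17/(1 + (½)*(-2 + (3 + 1))/5)) - 1697 = (-2381 + 2*17/(1 + (½)*(⅕)*(-2 + 4))) - 1697 = (-2381 + 2*17/(1 + (½)*(⅕)*2)) - 1697 = (-2381 + 2*17/(1 + ⅕)) - 1697 = (-2381 + 2*17/(6/5)) - 1697 = (-2381 + 2*17*(⅚)) - 1697 = (-2381 + 85/3) - 1697 = -7058/3 - 1697 = -12149/3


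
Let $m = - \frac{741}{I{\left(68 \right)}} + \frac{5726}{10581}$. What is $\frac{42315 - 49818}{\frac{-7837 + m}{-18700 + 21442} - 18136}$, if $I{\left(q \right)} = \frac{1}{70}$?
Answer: $\frac{217685304306}{526813371913} \approx 0.41321$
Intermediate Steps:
$I{\left(q \right)} = \frac{1}{70}$
$m = - \frac{548830744}{10581}$ ($m = - 741 \frac{1}{\frac{1}{70}} + \frac{5726}{10581} = \left(-741\right) 70 + 5726 \cdot \frac{1}{10581} = -51870 + \frac{5726}{10581} = - \frac{548830744}{10581} \approx -51869.0$)
$\frac{42315 - 49818}{\frac{-7837 + m}{-18700 + 21442} - 18136} = \frac{42315 - 49818}{\frac{-7837 - \frac{548830744}{10581}}{-18700 + 21442} - 18136} = - \frac{7503}{- \frac{631754041}{10581 \cdot 2742} - 18136} = - \frac{7503}{\left(- \frac{631754041}{10581}\right) \frac{1}{2742} - 18136} = - \frac{7503}{- \frac{631754041}{29013102} - 18136} = - \frac{7503}{- \frac{526813371913}{29013102}} = \left(-7503\right) \left(- \frac{29013102}{526813371913}\right) = \frac{217685304306}{526813371913}$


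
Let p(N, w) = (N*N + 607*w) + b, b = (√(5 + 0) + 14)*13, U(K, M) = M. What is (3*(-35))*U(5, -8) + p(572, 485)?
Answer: 622601 + 13*√5 ≈ 6.2263e+5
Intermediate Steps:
b = 182 + 13*√5 (b = (√5 + 14)*13 = (14 + √5)*13 = 182 + 13*√5 ≈ 211.07)
p(N, w) = 182 + N² + 13*√5 + 607*w (p(N, w) = (N*N + 607*w) + (182 + 13*√5) = (N² + 607*w) + (182 + 13*√5) = 182 + N² + 13*√5 + 607*w)
(3*(-35))*U(5, -8) + p(572, 485) = (3*(-35))*(-8) + (182 + 572² + 13*√5 + 607*485) = -105*(-8) + (182 + 327184 + 13*√5 + 294395) = 840 + (621761 + 13*√5) = 622601 + 13*√5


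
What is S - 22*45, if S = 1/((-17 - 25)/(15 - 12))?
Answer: -13861/14 ≈ -990.07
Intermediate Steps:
S = -1/14 (S = 1/(-42/3) = 1/(-42*⅓) = 1/(-14) = -1/14 ≈ -0.071429)
S - 22*45 = -1/14 - 22*45 = -1/14 - 990 = -13861/14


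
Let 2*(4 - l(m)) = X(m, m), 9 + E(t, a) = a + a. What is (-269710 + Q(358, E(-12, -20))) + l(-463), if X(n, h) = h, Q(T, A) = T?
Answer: -538233/2 ≈ -2.6912e+5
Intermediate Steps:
E(t, a) = -9 + 2*a (E(t, a) = -9 + (a + a) = -9 + 2*a)
l(m) = 4 - m/2
(-269710 + Q(358, E(-12, -20))) + l(-463) = (-269710 + 358) + (4 - 1/2*(-463)) = -269352 + (4 + 463/2) = -269352 + 471/2 = -538233/2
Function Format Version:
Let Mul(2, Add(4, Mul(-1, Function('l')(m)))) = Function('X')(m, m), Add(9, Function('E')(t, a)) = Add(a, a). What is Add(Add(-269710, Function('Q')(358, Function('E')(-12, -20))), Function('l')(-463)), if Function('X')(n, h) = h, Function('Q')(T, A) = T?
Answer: Rational(-538233, 2) ≈ -2.6912e+5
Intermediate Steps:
Function('E')(t, a) = Add(-9, Mul(2, a)) (Function('E')(t, a) = Add(-9, Add(a, a)) = Add(-9, Mul(2, a)))
Function('l')(m) = Add(4, Mul(Rational(-1, 2), m))
Add(Add(-269710, Function('Q')(358, Function('E')(-12, -20))), Function('l')(-463)) = Add(Add(-269710, 358), Add(4, Mul(Rational(-1, 2), -463))) = Add(-269352, Add(4, Rational(463, 2))) = Add(-269352, Rational(471, 2)) = Rational(-538233, 2)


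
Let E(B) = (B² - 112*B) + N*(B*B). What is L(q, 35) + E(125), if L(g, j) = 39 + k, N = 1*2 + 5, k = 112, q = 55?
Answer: 111151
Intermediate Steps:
N = 7 (N = 2 + 5 = 7)
L(g, j) = 151 (L(g, j) = 39 + 112 = 151)
E(B) = -112*B + 8*B² (E(B) = (B² - 112*B) + 7*(B*B) = (B² - 112*B) + 7*B² = -112*B + 8*B²)
L(q, 35) + E(125) = 151 + 8*125*(-14 + 125) = 151 + 8*125*111 = 151 + 111000 = 111151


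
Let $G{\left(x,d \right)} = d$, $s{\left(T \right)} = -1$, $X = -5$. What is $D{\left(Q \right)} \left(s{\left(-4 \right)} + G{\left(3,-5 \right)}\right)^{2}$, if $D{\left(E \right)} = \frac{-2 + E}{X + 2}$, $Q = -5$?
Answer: $84$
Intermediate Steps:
$D{\left(E \right)} = \frac{2}{3} - \frac{E}{3}$ ($D{\left(E \right)} = \frac{-2 + E}{-5 + 2} = \frac{-2 + E}{-3} = \left(-2 + E\right) \left(- \frac{1}{3}\right) = \frac{2}{3} - \frac{E}{3}$)
$D{\left(Q \right)} \left(s{\left(-4 \right)} + G{\left(3,-5 \right)}\right)^{2} = \left(\frac{2}{3} - - \frac{5}{3}\right) \left(-1 - 5\right)^{2} = \left(\frac{2}{3} + \frac{5}{3}\right) \left(-6\right)^{2} = \frac{7}{3} \cdot 36 = 84$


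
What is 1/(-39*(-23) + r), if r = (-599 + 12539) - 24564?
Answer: -1/11727 ≈ -8.5273e-5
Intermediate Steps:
r = -12624 (r = 11940 - 24564 = -12624)
1/(-39*(-23) + r) = 1/(-39*(-23) - 12624) = 1/(897 - 12624) = 1/(-11727) = -1/11727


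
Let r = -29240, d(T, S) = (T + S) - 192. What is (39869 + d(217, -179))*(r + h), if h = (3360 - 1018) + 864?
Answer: -1033940310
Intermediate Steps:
d(T, S) = -192 + S + T (d(T, S) = (S + T) - 192 = -192 + S + T)
h = 3206 (h = 2342 + 864 = 3206)
(39869 + d(217, -179))*(r + h) = (39869 + (-192 - 179 + 217))*(-29240 + 3206) = (39869 - 154)*(-26034) = 39715*(-26034) = -1033940310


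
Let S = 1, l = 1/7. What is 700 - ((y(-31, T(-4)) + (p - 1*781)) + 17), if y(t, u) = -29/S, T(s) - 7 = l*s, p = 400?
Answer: 1093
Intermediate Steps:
l = ⅐ (l = 1*(⅐) = ⅐ ≈ 0.14286)
T(s) = 7 + s/7
y(t, u) = -29 (y(t, u) = -29/1 = -29*1 = -29)
700 - ((y(-31, T(-4)) + (p - 1*781)) + 17) = 700 - ((-29 + (400 - 1*781)) + 17) = 700 - ((-29 + (400 - 781)) + 17) = 700 - ((-29 - 381) + 17) = 700 - (-410 + 17) = 700 - 1*(-393) = 700 + 393 = 1093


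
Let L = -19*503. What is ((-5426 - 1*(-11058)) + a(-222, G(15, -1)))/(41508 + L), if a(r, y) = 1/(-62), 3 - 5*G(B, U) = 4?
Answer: 349183/1980962 ≈ 0.17627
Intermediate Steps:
G(B, U) = -1/5 (G(B, U) = 3/5 - 1/5*4 = 3/5 - 4/5 = -1/5)
a(r, y) = -1/62
L = -9557
((-5426 - 1*(-11058)) + a(-222, G(15, -1)))/(41508 + L) = ((-5426 - 1*(-11058)) - 1/62)/(41508 - 9557) = ((-5426 + 11058) - 1/62)/31951 = (5632 - 1/62)*(1/31951) = (349183/62)*(1/31951) = 349183/1980962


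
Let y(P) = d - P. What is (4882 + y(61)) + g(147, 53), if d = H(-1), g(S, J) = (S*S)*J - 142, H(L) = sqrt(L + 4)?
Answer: 1149956 + sqrt(3) ≈ 1.1500e+6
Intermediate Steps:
H(L) = sqrt(4 + L)
g(S, J) = -142 + J*S**2 (g(S, J) = S**2*J - 142 = J*S**2 - 142 = -142 + J*S**2)
d = sqrt(3) (d = sqrt(4 - 1) = sqrt(3) ≈ 1.7320)
y(P) = sqrt(3) - P
(4882 + y(61)) + g(147, 53) = (4882 + (sqrt(3) - 1*61)) + (-142 + 53*147**2) = (4882 + (sqrt(3) - 61)) + (-142 + 53*21609) = (4882 + (-61 + sqrt(3))) + (-142 + 1145277) = (4821 + sqrt(3)) + 1145135 = 1149956 + sqrt(3)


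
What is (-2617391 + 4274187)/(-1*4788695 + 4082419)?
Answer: -414199/176569 ≈ -2.3458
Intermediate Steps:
(-2617391 + 4274187)/(-1*4788695 + 4082419) = 1656796/(-4788695 + 4082419) = 1656796/(-706276) = 1656796*(-1/706276) = -414199/176569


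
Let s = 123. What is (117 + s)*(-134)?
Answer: -32160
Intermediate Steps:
(117 + s)*(-134) = (117 + 123)*(-134) = 240*(-134) = -32160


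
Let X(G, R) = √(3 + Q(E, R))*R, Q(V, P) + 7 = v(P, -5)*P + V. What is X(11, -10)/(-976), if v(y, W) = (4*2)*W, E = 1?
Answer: 5*√397/488 ≈ 0.20415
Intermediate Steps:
v(y, W) = 8*W
Q(V, P) = -7 + V - 40*P (Q(V, P) = -7 + ((8*(-5))*P + V) = -7 + (-40*P + V) = -7 + (V - 40*P) = -7 + V - 40*P)
X(G, R) = R*√(-3 - 40*R) (X(G, R) = √(3 + (-7 + 1 - 40*R))*R = √(3 + (-6 - 40*R))*R = √(-3 - 40*R)*R = R*√(-3 - 40*R))
X(11, -10)/(-976) = -10*√(-3 - 40*(-10))/(-976) = -10*√(-3 + 400)*(-1/976) = -10*√397*(-1/976) = 5*√397/488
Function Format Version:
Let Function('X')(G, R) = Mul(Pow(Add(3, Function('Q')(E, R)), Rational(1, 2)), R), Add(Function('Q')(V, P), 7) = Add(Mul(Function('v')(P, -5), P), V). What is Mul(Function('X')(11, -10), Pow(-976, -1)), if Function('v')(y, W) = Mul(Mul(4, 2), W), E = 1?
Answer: Mul(Rational(5, 488), Pow(397, Rational(1, 2))) ≈ 0.20415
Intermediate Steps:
Function('v')(y, W) = Mul(8, W)
Function('Q')(V, P) = Add(-7, V, Mul(-40, P)) (Function('Q')(V, P) = Add(-7, Add(Mul(Mul(8, -5), P), V)) = Add(-7, Add(Mul(-40, P), V)) = Add(-7, Add(V, Mul(-40, P))) = Add(-7, V, Mul(-40, P)))
Function('X')(G, R) = Mul(R, Pow(Add(-3, Mul(-40, R)), Rational(1, 2))) (Function('X')(G, R) = Mul(Pow(Add(3, Add(-7, 1, Mul(-40, R))), Rational(1, 2)), R) = Mul(Pow(Add(3, Add(-6, Mul(-40, R))), Rational(1, 2)), R) = Mul(Pow(Add(-3, Mul(-40, R)), Rational(1, 2)), R) = Mul(R, Pow(Add(-3, Mul(-40, R)), Rational(1, 2))))
Mul(Function('X')(11, -10), Pow(-976, -1)) = Mul(Mul(-10, Pow(Add(-3, Mul(-40, -10)), Rational(1, 2))), Pow(-976, -1)) = Mul(Mul(-10, Pow(Add(-3, 400), Rational(1, 2))), Rational(-1, 976)) = Mul(Mul(-10, Pow(397, Rational(1, 2))), Rational(-1, 976)) = Mul(Rational(5, 488), Pow(397, Rational(1, 2)))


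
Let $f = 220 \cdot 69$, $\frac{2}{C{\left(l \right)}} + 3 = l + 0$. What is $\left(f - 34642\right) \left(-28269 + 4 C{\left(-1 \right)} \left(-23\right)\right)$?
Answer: $549276026$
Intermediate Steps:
$C{\left(l \right)} = \frac{2}{-3 + l}$ ($C{\left(l \right)} = \frac{2}{-3 + \left(l + 0\right)} = \frac{2}{-3 + l}$)
$f = 15180$
$\left(f - 34642\right) \left(-28269 + 4 C{\left(-1 \right)} \left(-23\right)\right) = \left(15180 - 34642\right) \left(-28269 + 4 \frac{2}{-3 - 1} \left(-23\right)\right) = - 19462 \left(-28269 + 4 \frac{2}{-4} \left(-23\right)\right) = - 19462 \left(-28269 + 4 \cdot 2 \left(- \frac{1}{4}\right) \left(-23\right)\right) = - 19462 \left(-28269 + 4 \left(- \frac{1}{2}\right) \left(-23\right)\right) = - 19462 \left(-28269 - -46\right) = - 19462 \left(-28269 + 46\right) = \left(-19462\right) \left(-28223\right) = 549276026$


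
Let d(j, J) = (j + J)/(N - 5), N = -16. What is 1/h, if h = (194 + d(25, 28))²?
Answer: 441/16168441 ≈ 2.7275e-5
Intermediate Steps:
d(j, J) = -J/21 - j/21 (d(j, J) = (j + J)/(-16 - 5) = (J + j)/(-21) = (J + j)*(-1/21) = -J/21 - j/21)
h = 16168441/441 (h = (194 + (-1/21*28 - 1/21*25))² = (194 + (-4/3 - 25/21))² = (194 - 53/21)² = (4021/21)² = 16168441/441 ≈ 36663.)
1/h = 1/(16168441/441) = 441/16168441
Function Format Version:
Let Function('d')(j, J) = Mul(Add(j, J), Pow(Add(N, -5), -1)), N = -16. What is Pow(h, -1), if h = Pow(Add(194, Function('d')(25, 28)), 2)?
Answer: Rational(441, 16168441) ≈ 2.7275e-5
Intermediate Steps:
Function('d')(j, J) = Add(Mul(Rational(-1, 21), J), Mul(Rational(-1, 21), j)) (Function('d')(j, J) = Mul(Add(j, J), Pow(Add(-16, -5), -1)) = Mul(Add(J, j), Pow(-21, -1)) = Mul(Add(J, j), Rational(-1, 21)) = Add(Mul(Rational(-1, 21), J), Mul(Rational(-1, 21), j)))
h = Rational(16168441, 441) (h = Pow(Add(194, Add(Mul(Rational(-1, 21), 28), Mul(Rational(-1, 21), 25))), 2) = Pow(Add(194, Add(Rational(-4, 3), Rational(-25, 21))), 2) = Pow(Add(194, Rational(-53, 21)), 2) = Pow(Rational(4021, 21), 2) = Rational(16168441, 441) ≈ 36663.)
Pow(h, -1) = Pow(Rational(16168441, 441), -1) = Rational(441, 16168441)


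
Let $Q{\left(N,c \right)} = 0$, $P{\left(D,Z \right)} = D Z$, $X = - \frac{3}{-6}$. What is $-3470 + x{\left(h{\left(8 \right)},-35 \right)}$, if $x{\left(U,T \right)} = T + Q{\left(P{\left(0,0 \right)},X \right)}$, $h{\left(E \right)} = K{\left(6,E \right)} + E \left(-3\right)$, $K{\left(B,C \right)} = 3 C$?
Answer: $-3505$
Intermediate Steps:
$X = \frac{1}{2}$ ($X = \left(-3\right) \left(- \frac{1}{6}\right) = \frac{1}{2} \approx 0.5$)
$h{\left(E \right)} = 0$ ($h{\left(E \right)} = 3 E + E \left(-3\right) = 3 E - 3 E = 0$)
$x{\left(U,T \right)} = T$ ($x{\left(U,T \right)} = T + 0 = T$)
$-3470 + x{\left(h{\left(8 \right)},-35 \right)} = -3470 - 35 = -3505$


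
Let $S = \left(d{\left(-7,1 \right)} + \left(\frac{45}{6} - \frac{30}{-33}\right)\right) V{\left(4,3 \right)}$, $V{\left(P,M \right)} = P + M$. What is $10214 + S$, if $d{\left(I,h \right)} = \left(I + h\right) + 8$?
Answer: $\frac{226311}{22} \approx 10287.0$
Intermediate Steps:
$V{\left(P,M \right)} = M + P$
$d{\left(I,h \right)} = 8 + I + h$
$S = \frac{1603}{22}$ ($S = \left(\left(8 - 7 + 1\right) + \left(\frac{45}{6} - \frac{30}{-33}\right)\right) \left(3 + 4\right) = \left(2 + \left(45 \cdot \frac{1}{6} - - \frac{10}{11}\right)\right) 7 = \left(2 + \left(\frac{15}{2} + \frac{10}{11}\right)\right) 7 = \left(2 + \frac{185}{22}\right) 7 = \frac{229}{22} \cdot 7 = \frac{1603}{22} \approx 72.864$)
$10214 + S = 10214 + \frac{1603}{22} = \frac{226311}{22}$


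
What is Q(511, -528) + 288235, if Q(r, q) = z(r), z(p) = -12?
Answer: 288223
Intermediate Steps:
Q(r, q) = -12
Q(511, -528) + 288235 = -12 + 288235 = 288223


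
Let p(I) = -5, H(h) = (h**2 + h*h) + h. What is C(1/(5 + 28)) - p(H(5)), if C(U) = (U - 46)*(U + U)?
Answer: 2411/1089 ≈ 2.2140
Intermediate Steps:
H(h) = h + 2*h**2 (H(h) = (h**2 + h**2) + h = 2*h**2 + h = h + 2*h**2)
C(U) = 2*U*(-46 + U) (C(U) = (-46 + U)*(2*U) = 2*U*(-46 + U))
C(1/(5 + 28)) - p(H(5)) = 2*(-46 + 1/(5 + 28))/(5 + 28) - 1*(-5) = 2*(-46 + 1/33)/33 + 5 = 2*(1/33)*(-46 + 1/33) + 5 = 2*(1/33)*(-1517/33) + 5 = -3034/1089 + 5 = 2411/1089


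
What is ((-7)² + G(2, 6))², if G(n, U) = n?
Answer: 2601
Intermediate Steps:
((-7)² + G(2, 6))² = ((-7)² + 2)² = (49 + 2)² = 51² = 2601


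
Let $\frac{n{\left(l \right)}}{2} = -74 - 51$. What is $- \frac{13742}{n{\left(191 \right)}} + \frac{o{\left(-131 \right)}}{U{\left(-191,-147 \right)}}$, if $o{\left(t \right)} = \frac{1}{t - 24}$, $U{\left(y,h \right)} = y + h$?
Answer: $\frac{71994363}{1309750} \approx 54.968$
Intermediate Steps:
$n{\left(l \right)} = -250$ ($n{\left(l \right)} = 2 \left(-74 - 51\right) = 2 \left(-125\right) = -250$)
$U{\left(y,h \right)} = h + y$
$o{\left(t \right)} = \frac{1}{-24 + t}$
$- \frac{13742}{n{\left(191 \right)}} + \frac{o{\left(-131 \right)}}{U{\left(-191,-147 \right)}} = - \frac{13742}{-250} + \frac{1}{\left(-24 - 131\right) \left(-147 - 191\right)} = \left(-13742\right) \left(- \frac{1}{250}\right) + \frac{1}{\left(-155\right) \left(-338\right)} = \frac{6871}{125} - - \frac{1}{52390} = \frac{6871}{125} + \frac{1}{52390} = \frac{71994363}{1309750}$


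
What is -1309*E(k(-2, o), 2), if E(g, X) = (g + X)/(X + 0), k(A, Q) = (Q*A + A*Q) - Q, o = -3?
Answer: -22253/2 ≈ -11127.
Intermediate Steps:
k(A, Q) = -Q + 2*A*Q (k(A, Q) = (A*Q + A*Q) - Q = 2*A*Q - Q = -Q + 2*A*Q)
E(g, X) = (X + g)/X
-1309*E(k(-2, o), 2) = -1309*(2 - 3*(-1 + 2*(-2)))/2 = -1309*(2 - 3*(-1 - 4))/2 = -1309*(2 - 3*(-5))/2 = -1309*(2 + 15)/2 = -1309*17/2 = -22253/2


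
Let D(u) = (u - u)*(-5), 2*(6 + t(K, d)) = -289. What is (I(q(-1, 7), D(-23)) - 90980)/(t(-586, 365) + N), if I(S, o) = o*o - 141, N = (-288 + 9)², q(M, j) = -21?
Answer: -182242/155381 ≈ -1.1729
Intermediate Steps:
t(K, d) = -301/2 (t(K, d) = -6 + (½)*(-289) = -6 - 289/2 = -301/2)
D(u) = 0 (D(u) = 0*(-5) = 0)
N = 77841 (N = (-279)² = 77841)
I(S, o) = -141 + o² (I(S, o) = o² - 141 = -141 + o²)
(I(q(-1, 7), D(-23)) - 90980)/(t(-586, 365) + N) = ((-141 + 0²) - 90980)/(-301/2 + 77841) = ((-141 + 0) - 90980)/(155381/2) = (-141 - 90980)*(2/155381) = -91121*2/155381 = -182242/155381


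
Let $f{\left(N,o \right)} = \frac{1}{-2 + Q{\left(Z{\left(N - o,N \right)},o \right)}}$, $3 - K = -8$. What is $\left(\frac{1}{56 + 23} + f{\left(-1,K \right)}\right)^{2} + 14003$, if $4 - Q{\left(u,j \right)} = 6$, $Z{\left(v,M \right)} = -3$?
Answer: $\frac{1398289193}{99856} \approx 14003.0$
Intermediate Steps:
$K = 11$ ($K = 3 - -8 = 3 + 8 = 11$)
$Q{\left(u,j \right)} = -2$ ($Q{\left(u,j \right)} = 4 - 6 = -2$)
$f{\left(N,o \right)} = - \frac{1}{4}$ ($f{\left(N,o \right)} = \frac{1}{-2 - 2} = \frac{1}{-4} = - \frac{1}{4}$)
$\left(\frac{1}{56 + 23} + f{\left(-1,K \right)}\right)^{2} + 14003 = \left(\frac{1}{56 + 23} - \frac{1}{4}\right)^{2} + 14003 = \left(\frac{1}{79} - \frac{1}{4}\right)^{2} + 14003 = \left(- \frac{75}{316}\right)^{2} + 14003 = \frac{5625}{99856} + 14003 = \frac{1398289193}{99856}$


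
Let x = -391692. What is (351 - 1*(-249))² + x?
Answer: -31692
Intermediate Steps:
(351 - 1*(-249))² + x = (351 - 1*(-249))² - 391692 = (351 + 249)² - 391692 = 600² - 391692 = 360000 - 391692 = -31692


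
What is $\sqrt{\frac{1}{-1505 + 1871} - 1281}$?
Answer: $\frac{i \sqrt{171597270}}{366} \approx 35.791 i$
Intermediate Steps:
$\sqrt{\frac{1}{-1505 + 1871} - 1281} = \sqrt{\frac{1}{366} - 1281} = \sqrt{- \frac{468845}{366}} = \frac{i \sqrt{171597270}}{366}$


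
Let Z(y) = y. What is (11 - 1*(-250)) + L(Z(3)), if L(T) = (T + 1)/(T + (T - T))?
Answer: 787/3 ≈ 262.33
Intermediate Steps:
L(T) = (1 + T)/T (L(T) = (1 + T)/(T + 0) = (1 + T)/T)
(11 - 1*(-250)) + L(Z(3)) = (11 - 1*(-250)) + (1 + 3)/3 = (11 + 250) + (⅓)*4 = 261 + 4/3 = 787/3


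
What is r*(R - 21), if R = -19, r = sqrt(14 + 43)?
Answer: -40*sqrt(57) ≈ -301.99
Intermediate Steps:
r = sqrt(57) ≈ 7.5498
r*(R - 21) = sqrt(57)*(-19 - 21) = sqrt(57)*(-40) = -40*sqrt(57)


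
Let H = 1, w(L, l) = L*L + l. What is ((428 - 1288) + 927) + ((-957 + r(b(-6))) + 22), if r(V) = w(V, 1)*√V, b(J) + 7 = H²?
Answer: -868 + 37*I*√6 ≈ -868.0 + 90.631*I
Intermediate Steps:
w(L, l) = l + L² (w(L, l) = L² + l = l + L²)
b(J) = -6 (b(J) = -7 + 1² = -7 + 1 = -6)
r(V) = √V*(1 + V²) (r(V) = (1 + V²)*√V = √V*(1 + V²))
((428 - 1288) + 927) + ((-957 + r(b(-6))) + 22) = ((428 - 1288) + 927) + ((-957 + √(-6)*(1 + (-6)²)) + 22) = (-860 + 927) + ((-957 + (I*√6)*(1 + 36)) + 22) = 67 + ((-957 + (I*√6)*37) + 22) = 67 + ((-957 + 37*I*√6) + 22) = 67 + (-935 + 37*I*√6) = -868 + 37*I*√6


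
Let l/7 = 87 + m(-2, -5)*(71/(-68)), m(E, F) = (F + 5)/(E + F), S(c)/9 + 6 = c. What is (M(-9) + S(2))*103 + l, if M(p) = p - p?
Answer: -3099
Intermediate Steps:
S(c) = -54 + 9*c
M(p) = 0
m(E, F) = (5 + F)/(E + F)
l = 609 (l = 7*(87 + ((5 - 5)/(-2 - 5))*(71/(-68))) = 7*(87 + (0/(-7))*(71*(-1/68))) = 7*(87 - ⅐*0*(-71/68)) = 7*(87 + 0*(-71/68)) = 7*(87 + 0) = 7*87 = 609)
(M(-9) + S(2))*103 + l = (0 + (-54 + 9*2))*103 + 609 = (0 + (-54 + 18))*103 + 609 = (0 - 36)*103 + 609 = -36*103 + 609 = -3708 + 609 = -3099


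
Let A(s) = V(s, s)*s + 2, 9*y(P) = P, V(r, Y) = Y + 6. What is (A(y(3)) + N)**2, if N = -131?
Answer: 1304164/81 ≈ 16101.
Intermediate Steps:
V(r, Y) = 6 + Y
y(P) = P/9
A(s) = 2 + s*(6 + s) (A(s) = (6 + s)*s + 2 = s*(6 + s) + 2 = 2 + s*(6 + s))
(A(y(3)) + N)**2 = ((2 + ((1/9)*3)*(6 + (1/9)*3)) - 131)**2 = ((2 + (6 + 1/3)/3) - 131)**2 = ((2 + (1/3)*(19/3)) - 131)**2 = ((2 + 19/9) - 131)**2 = (37/9 - 131)**2 = (-1142/9)**2 = 1304164/81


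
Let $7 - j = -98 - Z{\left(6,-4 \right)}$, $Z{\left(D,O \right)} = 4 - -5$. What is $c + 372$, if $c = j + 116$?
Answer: $602$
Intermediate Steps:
$Z{\left(D,O \right)} = 9$ ($Z{\left(D,O \right)} = 4 + 5 = 9$)
$j = 114$ ($j = 7 - \left(-98 - 9\right) = 7 - -107 = 7 + 107 = 114$)
$c = 230$ ($c = 114 + 116 = 230$)
$c + 372 = 230 + 372 = 602$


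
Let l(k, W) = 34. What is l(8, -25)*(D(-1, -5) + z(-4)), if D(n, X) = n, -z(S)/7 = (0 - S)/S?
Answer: 204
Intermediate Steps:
z(S) = 7 (z(S) = -7*(0 - S)/S = -7*(-S)/S = -7*(-1) = 7)
l(8, -25)*(D(-1, -5) + z(-4)) = 34*(-1 + 7) = 34*6 = 204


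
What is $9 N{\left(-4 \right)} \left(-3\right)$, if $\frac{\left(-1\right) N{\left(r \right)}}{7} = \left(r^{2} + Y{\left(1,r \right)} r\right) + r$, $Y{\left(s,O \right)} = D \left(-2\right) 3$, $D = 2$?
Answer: $11340$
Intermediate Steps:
$Y{\left(s,O \right)} = -12$ ($Y{\left(s,O \right)} = 2 \left(-2\right) 3 = \left(-4\right) 3 = -12$)
$N{\left(r \right)} = - 7 r^{2} + 77 r$ ($N{\left(r \right)} = - 7 \left(\left(r^{2} - 12 r\right) + r\right) = - 7 \left(r^{2} - 11 r\right) = - 7 r^{2} + 77 r$)
$9 N{\left(-4 \right)} \left(-3\right) = 9 \cdot 7 \left(-4\right) \left(11 - -4\right) \left(-3\right) = 9 \cdot 7 \left(-4\right) \left(11 + 4\right) \left(-3\right) = 9 \cdot 7 \left(-4\right) 15 \left(-3\right) = 9 \left(-420\right) \left(-3\right) = \left(-3780\right) \left(-3\right) = 11340$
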